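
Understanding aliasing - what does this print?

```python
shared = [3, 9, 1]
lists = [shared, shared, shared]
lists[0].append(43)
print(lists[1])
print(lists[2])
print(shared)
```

Key concept: list of same reference.
Step by step:
`shared = [3, 9, 1]` → shared = [3, 9, 1]
`lists = [shared, shared, shared]` → lists = [[3, 9, 1], [3, 9, 1], [3, 9, 1]]
`lists[0].append(43)` → shared = [3, 9, 1, 43]; lists = [[3, 9, 1, 43], [3, 9, 1, 43], [3, 9, 1, 43]]
`print(lists[1])` → prints [3, 9, 1, 43]
`print(lists[2])` → prints [3, 9, 1, 43]
`print(shared)` → prints [3, 9, 1, 43]

Answer:
[3, 9, 1, 43]
[3, 9, 1, 43]
[3, 9, 1, 43]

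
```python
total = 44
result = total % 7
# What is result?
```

Trace:
`total = 44` → total = 44
`result = total % 7` → result = 2
So result = 2

Answer: 2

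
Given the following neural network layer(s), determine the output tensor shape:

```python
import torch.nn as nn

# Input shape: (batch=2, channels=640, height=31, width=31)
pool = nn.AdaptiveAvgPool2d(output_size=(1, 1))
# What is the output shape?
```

Input: (2, 640, 31, 31) -> Output: (2, 640, 1, 1)

Answer: (2, 640, 1, 1)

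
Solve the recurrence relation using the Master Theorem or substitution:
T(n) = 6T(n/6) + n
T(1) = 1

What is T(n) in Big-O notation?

By Master Theorem: a=6, b=6, f(n)=n. Since log_6(6) = 1 and f(n) = Θ(n^1), Case 2 applies. T(n) = O(n log n).

Answer: O(n log n)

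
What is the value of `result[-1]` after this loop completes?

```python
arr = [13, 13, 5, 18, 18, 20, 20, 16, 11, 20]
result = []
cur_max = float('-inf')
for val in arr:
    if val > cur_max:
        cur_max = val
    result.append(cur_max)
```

Running max ends at 20
`result` takes the values: [] → [13] → [13, 13] → [13, 13, 13] → [13, 13, 13, 18] → [13, 13, 13, 18, 18] → [13, 13, 13, 18, 18, 20] → [13, 13, 13, 18, 18, 20, 20] → [13, 13, 13, 18, 18, 20, 20, 20] → [13, 13, 13, 18, 18, 20, 20, 20, 20] → [13, 13, 13, 18, 18, 20, 20, 20, 20, 20]
So `result[-1]` = 20

Answer: 20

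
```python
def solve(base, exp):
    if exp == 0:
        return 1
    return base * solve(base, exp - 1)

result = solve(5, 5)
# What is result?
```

solve(5, 5) = 5 * 5 * 5 * 5 * 5 = 3125

Answer: 3125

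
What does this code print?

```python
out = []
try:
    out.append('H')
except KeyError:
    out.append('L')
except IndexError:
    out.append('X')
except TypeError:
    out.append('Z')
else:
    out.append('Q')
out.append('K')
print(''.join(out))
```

Execution trace: 'H' (try body, no exception) → 'Q' (else) → 'K' (after the try/except). Output: HQK

Answer: HQK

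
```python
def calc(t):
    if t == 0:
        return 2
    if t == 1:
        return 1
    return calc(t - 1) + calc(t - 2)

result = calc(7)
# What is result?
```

Build up from base cases: calc(0)=2, calc(1)=1, calc(2)=3, calc(3)=4, calc(4)=7, calc(5)=11, calc(6)=18, ..., calc(7)=29

Answer: 29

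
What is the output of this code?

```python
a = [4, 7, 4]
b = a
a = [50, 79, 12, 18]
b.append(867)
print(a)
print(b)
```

Key concept: rebinding vs mutation: a is rebound to a new list, b still points at the original.
Step by step:
`a = [4, 7, 4]` → a = [4, 7, 4]
`b = a` → b = [4, 7, 4] (same object as a)
`a = [50, 79, 12, 18]` → a = [50, 79, 12, 18]
`b.append(867)` → b = [4, 7, 4, 867]
`print(a)` → prints [50, 79, 12, 18]
`print(b)` → prints [4, 7, 4, 867]

Answer:
[50, 79, 12, 18]
[4, 7, 4, 867]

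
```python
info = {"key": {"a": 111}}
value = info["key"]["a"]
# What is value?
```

Trace:
`info = {"key": {"a": 111}}` → info = {'key': {'a': 111}}
`value = info["key"]["a"]` → value = 111
So value = 111

Answer: 111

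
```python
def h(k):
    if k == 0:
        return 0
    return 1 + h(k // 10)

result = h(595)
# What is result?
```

Count of digits of 595: 3

Answer: 3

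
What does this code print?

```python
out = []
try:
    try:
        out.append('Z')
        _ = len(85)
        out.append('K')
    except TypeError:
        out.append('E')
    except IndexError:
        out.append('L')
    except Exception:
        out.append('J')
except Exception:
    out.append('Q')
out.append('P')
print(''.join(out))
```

Execution trace: 'Z' (inner try body) → 'E' (inner except TypeError) → 'P' (after the try/except). Output: ZEP

Answer: ZEP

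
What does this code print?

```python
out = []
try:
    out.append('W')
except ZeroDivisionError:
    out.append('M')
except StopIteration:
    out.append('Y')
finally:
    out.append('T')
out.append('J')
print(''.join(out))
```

Execution trace: 'W' (try body, no exception) → 'T' (finally) → 'J' (after the try/except). Output: WTJ

Answer: WTJ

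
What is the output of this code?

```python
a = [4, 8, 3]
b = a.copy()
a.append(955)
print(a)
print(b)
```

Key concept: list.copy() creates independent copy.
Step by step:
`a = [4, 8, 3]` → a = [4, 8, 3]
`b = a.copy()` → b = [4, 8, 3]
`a.append(955)` → a = [4, 8, 3, 955]
`print(a)` → prints [4, 8, 3, 955]
`print(b)` → prints [4, 8, 3]

Answer:
[4, 8, 3, 955]
[4, 8, 3]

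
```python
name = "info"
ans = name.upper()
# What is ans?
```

Trace:
`name = "info"` → name = 'info'
`ans = name.upper()` → ans = 'INFO'
So ans = 'INFO'

Answer: 'INFO'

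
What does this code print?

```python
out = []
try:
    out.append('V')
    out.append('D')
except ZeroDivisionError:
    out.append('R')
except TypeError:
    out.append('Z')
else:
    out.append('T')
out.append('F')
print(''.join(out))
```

Execution trace: 'V' (try body) → 'D' (try body, no exception) → 'T' (else) → 'F' (after the try/except). Output: VDTF

Answer: VDTF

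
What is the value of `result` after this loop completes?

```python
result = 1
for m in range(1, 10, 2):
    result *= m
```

Product of 1, 3, 5, ... up to 9
`result` takes the values: 1 → 3 → 15 → 105 → 945

Answer: 945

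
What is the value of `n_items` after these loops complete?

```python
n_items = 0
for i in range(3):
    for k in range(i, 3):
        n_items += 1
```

Upper triangle: 3 + 2 + ... + 1
`n_items` takes the values: 0 → 1 → 2 → 3 → 4 → 5 → 6

Answer: 6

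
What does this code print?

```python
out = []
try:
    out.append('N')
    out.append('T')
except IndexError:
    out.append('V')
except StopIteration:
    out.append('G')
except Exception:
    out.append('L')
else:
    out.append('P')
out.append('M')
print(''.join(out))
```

Execution trace: 'N' (try body) → 'T' (try body, no exception) → 'P' (else) → 'M' (after the try/except). Output: NTPM

Answer: NTPM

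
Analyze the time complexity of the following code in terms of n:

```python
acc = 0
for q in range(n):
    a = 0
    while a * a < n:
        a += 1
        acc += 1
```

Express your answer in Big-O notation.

Each loop level contributes: n × √n. Multiplying the contributions gives O(n√n).

Answer: O(n√n)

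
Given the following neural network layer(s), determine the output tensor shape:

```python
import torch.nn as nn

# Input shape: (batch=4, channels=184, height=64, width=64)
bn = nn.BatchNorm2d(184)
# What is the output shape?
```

Input: (4, 184, 64, 64) -> Output: (4, 184, 64, 64)

Answer: (4, 184, 64, 64)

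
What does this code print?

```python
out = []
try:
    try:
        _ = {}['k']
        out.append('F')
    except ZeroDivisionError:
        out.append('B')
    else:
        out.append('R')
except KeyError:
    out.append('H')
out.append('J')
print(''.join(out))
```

Execution trace: 'H' (outer except KeyError) → 'J' (after the try/except). Output: HJ

Answer: HJ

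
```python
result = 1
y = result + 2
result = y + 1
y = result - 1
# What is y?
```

Trace:
`result = 1` → result = 1
`y = result + 2` → y = 3
`result = y + 1` → result = 4
`y = result - 1` → y = 3
So y = 3

Answer: 3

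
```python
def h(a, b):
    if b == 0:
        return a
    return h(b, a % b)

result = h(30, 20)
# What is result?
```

h(30, 20) -> h(20, 10) -> h(10, 0) -> 10

Answer: 10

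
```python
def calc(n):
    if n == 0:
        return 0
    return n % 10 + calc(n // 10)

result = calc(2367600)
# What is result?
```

Sum of digits of 2367600: 0 + 0 + 6 + 7 + 6 + 3 + 2 = 24

Answer: 24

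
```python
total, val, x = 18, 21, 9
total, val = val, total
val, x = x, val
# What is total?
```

Trace:
`total, val, x = 18, 21, 9` → total = 18; val = 21; x = 9
`total, val = val, total` → total = 21; val = 18
`val, x = x, val` → val = 9; x = 18
So total = 21

Answer: 21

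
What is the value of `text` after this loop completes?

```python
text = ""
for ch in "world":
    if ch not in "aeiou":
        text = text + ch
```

Remove vowels from 'world'
`text` takes the values: "" → "w" → "wr" → "wrl" → "wrld"

Answer: "wrld"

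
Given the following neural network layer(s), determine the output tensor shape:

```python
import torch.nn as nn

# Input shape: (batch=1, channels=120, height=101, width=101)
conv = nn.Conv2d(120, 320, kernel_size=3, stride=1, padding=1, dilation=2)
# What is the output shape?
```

Input: (1, 120, 101, 101) -> Output: (1, 320, 99, 99)

Answer: (1, 320, 99, 99)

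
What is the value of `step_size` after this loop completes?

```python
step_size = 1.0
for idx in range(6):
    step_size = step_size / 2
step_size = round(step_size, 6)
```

Halving LR 6 times: 1 / 2^6
`step_size` takes the values: 1.0 → 0.5 → 0.25 → 0.125 → 0.0625 → 0.03125 → 0.015625

Answer: 0.015625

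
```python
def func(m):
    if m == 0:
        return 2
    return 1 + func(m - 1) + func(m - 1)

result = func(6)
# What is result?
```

func(m) = 1 + 2·func(m-1), func(0)=2. Closed form: (2+1)·2^6 - 1 = 191.

Answer: 191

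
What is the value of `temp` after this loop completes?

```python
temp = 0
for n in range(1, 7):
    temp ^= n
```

XOR of 1 to 6
`temp` takes the values: 0 → 1 → 3 → 0 → 4 → 1 → 7

Answer: 7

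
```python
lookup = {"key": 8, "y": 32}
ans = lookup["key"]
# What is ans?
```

Trace:
`lookup = {"key": 8, "y": 32}` → lookup = {'key': 8, 'y': 32}
`ans = lookup["key"]` → ans = 8
So ans = 8

Answer: 8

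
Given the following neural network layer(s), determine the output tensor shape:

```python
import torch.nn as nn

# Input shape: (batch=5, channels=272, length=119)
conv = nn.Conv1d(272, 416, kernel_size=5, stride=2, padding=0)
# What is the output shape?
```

Input: (5, 272, 119) -> Output: (5, 416, 58)

Answer: (5, 416, 58)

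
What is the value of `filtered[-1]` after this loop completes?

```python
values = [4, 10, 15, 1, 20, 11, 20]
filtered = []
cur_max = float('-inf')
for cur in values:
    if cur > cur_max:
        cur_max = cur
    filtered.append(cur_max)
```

Running max ends at 20
`filtered` takes the values: [] → [4] → [4, 10] → [4, 10, 15] → [4, 10, 15, 15] → [4, 10, 15, 15, 20] → [4, 10, 15, 15, 20, 20] → [4, 10, 15, 15, 20, 20, 20]
So `filtered[-1]` = 20

Answer: 20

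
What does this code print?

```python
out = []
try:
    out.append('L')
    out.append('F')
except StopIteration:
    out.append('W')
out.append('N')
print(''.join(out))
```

Execution trace: 'L' (try body) → 'F' (try body, no exception) → 'N' (after the try/except). Output: LFN

Answer: LFN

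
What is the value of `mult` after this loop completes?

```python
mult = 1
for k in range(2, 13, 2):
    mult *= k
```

Product of even numbers 2 to 12
`mult` takes the values: 1 → 2 → 8 → 48 → 384 → 3840 → 46080

Answer: 46080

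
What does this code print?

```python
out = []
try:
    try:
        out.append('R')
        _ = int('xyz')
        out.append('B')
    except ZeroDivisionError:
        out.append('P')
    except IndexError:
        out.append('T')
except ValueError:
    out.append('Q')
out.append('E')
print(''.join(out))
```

Execution trace: 'R' (try body) → 'Q' (outer except ValueError) → 'E' (after the try/except). Output: RQE

Answer: RQE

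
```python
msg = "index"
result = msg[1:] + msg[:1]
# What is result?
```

Trace:
`msg = "index"` → msg = 'index'
`result = msg[1:] + msg[:1]` → result = 'ndexi'
So result = 'ndexi'

Answer: 'ndexi'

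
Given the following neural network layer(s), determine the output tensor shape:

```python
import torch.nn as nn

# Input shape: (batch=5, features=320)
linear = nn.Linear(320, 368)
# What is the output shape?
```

Input: (5, 320) -> Output: (5, 368)

Answer: (5, 368)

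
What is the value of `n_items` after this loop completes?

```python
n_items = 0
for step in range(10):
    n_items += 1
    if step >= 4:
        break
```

Loop breaks when step reaches 4, n_items is 5
`n_items` takes the values: 0 → 1 → 2 → 3 → 4 → 5

Answer: 5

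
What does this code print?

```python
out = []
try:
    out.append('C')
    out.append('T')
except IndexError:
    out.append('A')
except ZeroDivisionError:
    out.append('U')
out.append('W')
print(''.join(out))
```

Execution trace: 'C' (try body) → 'T' (try body, no exception) → 'W' (after the try/except). Output: CTW

Answer: CTW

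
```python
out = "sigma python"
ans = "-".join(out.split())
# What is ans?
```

Trace:
`out = "sigma python"` → out = 'sigma python'
`ans = "-".join(out.split())` → ans = 'sigma-python'
So ans = 'sigma-python'

Answer: 'sigma-python'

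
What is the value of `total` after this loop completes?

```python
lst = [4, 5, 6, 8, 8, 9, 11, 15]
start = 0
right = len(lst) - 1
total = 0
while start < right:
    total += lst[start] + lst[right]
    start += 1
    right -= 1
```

Sum of pairs from ends
`total` takes the values: 0 → 19 → 35 → 50 → 66

Answer: 66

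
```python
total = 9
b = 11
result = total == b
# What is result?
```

Trace:
`total = 9` → total = 9
`b = 11` → b = 11
`result = total == b` → result = False
So result = False

Answer: False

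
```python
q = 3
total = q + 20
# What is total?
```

Trace:
`q = 3` → q = 3
`total = q + 20` → total = 23
So total = 23

Answer: 23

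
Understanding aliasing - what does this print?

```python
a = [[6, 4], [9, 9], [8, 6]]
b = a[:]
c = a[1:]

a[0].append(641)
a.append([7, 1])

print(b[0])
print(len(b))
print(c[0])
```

Key concept: slice with nested mutation.
Step by step:
`a = [[6, 4], [9, 9], [8, 6]]` → a = [[6, 4], [9, 9], [8, 6]]
`b = a[:]` → b = [[6, 4], [9, 9], [8, 6]]
`c = a[1:]` → c = [[9, 9], [8, 6]]
`a[0].append(641)` → a = [[6, 4, 641], [9, 9], [8, 6]]; b = [[6, 4, 641], [9, 9], [8, 6]]
`a.append([7, 1])` → a = [[6, 4, 641], [9, 9], [8, 6], [7, 1]]
`print(b[0])` → prints [6, 4, 641]
`print(len(b))` → prints 3
`print(c[0])` → prints [9, 9]

Answer:
[6, 4, 641]
3
[9, 9]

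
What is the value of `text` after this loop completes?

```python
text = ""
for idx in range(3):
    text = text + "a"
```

Repeat 'a' 3 times
`text` takes the values: "" → "a" → "aa" → "aaa"

Answer: "aaa"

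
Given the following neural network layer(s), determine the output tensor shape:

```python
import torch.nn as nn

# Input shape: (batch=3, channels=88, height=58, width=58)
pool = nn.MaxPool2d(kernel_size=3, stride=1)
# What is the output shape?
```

Input: (3, 88, 58, 58) -> Output: (3, 88, 56, 56)

Answer: (3, 88, 56, 56)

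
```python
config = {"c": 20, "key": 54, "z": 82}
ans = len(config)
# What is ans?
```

Trace:
`config = {"c": 20, "key": 54, "z": 82}` → config = {'c': 20, 'key': 54, 'z': 82}
`ans = len(config)` → ans = 3
So ans = 3

Answer: 3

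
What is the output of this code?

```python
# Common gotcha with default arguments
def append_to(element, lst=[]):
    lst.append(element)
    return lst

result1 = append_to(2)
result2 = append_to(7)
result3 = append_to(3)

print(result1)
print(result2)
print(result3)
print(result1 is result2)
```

Key concept: mutable default argument gotcha.
Step by step:
`result1 = append_to(2)` → result1 = [2]
`result2 = append_to(7)` → result1 = [2, 7] (same object as result2); result2 = [2, 7] (same object as result1)
`result3 = append_to(3)` → result1 = [2, 7, 3] (same object as result2, result3); result2 = [2, 7, 3] (same object as result1, result3); result3 = [2, 7, 3] (same object as result1, result2)
`print(result1)` → prints [2, 7, 3]
`print(result2)` → prints [2, 7, 3]
`print(result3)` → prints [2, 7, 3]
`print(result1 is result2)` → prints True

Answer:
[2, 7, 3]
[2, 7, 3]
[2, 7, 3]
True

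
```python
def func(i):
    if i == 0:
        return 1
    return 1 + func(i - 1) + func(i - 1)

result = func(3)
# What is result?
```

func(i) = 1 + 2·func(i-1), func(0)=1. Closed form: (1+1)·2^3 - 1 = 15.

Answer: 15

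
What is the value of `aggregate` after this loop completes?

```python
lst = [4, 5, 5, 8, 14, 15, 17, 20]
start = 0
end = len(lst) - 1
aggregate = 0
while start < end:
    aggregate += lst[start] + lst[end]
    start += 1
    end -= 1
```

Sum of pairs from ends
`aggregate` takes the values: 0 → 24 → 46 → 66 → 88

Answer: 88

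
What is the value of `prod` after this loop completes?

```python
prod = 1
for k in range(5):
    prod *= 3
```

3^5 = 243
`prod` takes the values: 1 → 3 → 9 → 27 → 81 → 243

Answer: 243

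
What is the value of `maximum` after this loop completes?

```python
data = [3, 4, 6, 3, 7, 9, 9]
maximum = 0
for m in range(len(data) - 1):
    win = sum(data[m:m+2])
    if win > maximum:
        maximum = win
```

Max sum of 2-element window in [3, 4, 6, 3, 7, 9, 9]
`maximum` takes the values: 0 → 7 → 10 → 16 → 18

Answer: 18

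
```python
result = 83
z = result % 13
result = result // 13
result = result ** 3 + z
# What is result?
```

Trace:
`result = 83` → result = 83
`z = result % 13` → z = 5
`result = result // 13` → result = 6
`result = result ** 3 + z` → result = 221
So result = 221

Answer: 221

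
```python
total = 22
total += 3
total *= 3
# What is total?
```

Trace:
`total = 22` → total = 22
`total += 3` → total = 25
`total *= 3` → total = 75
So total = 75

Answer: 75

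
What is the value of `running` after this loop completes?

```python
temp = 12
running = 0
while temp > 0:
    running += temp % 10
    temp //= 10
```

Sum digits of 12
`running` takes the values: 0 → 2 → 3

Answer: 3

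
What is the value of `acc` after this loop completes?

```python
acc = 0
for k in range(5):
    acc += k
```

Sum of 0 to 4 = 10
`acc` takes the values: 0 → 1 → 3 → 6 → 10

Answer: 10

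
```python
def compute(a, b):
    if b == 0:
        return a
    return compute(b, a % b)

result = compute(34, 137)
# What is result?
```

compute(34, 137) -> compute(137, 34) -> compute(34, 1) -> compute(1, 0) -> 1

Answer: 1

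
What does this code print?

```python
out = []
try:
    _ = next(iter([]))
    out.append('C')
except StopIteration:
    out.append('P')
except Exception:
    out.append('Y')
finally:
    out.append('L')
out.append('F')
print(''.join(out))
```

Execution trace: 'P' (except StopIteration) → 'L' (finally) → 'F' (after the try/except). Output: PLF

Answer: PLF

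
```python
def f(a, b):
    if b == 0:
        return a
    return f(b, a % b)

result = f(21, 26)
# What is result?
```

f(21, 26) -> f(26, 21) -> f(21, 5) -> f(5, 1) -> f(1, 0) -> 1

Answer: 1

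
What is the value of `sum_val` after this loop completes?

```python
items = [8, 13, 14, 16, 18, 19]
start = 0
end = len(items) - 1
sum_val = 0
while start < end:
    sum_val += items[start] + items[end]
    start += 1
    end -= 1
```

Sum of pairs from ends
`sum_val` takes the values: 0 → 27 → 58 → 88

Answer: 88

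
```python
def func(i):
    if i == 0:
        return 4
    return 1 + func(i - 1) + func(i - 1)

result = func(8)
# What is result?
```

func(i) = 1 + 2·func(i-1), func(0)=4. Closed form: (4+1)·2^8 - 1 = 1279.

Answer: 1279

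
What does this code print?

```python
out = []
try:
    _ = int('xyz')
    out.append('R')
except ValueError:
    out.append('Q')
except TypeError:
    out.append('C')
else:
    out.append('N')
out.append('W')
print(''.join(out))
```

Execution trace: 'Q' (except ValueError) → 'W' (after the try/except). Output: QW

Answer: QW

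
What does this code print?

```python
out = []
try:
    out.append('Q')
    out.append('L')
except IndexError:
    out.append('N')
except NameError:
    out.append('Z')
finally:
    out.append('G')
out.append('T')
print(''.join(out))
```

Execution trace: 'Q' (try body) → 'L' (try body, no exception) → 'G' (finally) → 'T' (after the try/except). Output: QLGT

Answer: QLGT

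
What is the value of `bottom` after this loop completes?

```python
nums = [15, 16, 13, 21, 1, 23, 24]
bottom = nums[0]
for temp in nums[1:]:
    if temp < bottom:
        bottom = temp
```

Minimum of [15, 16, 13, 21, 1, 23, 24]
`bottom` takes the values: 15 → 13 → 1

Answer: 1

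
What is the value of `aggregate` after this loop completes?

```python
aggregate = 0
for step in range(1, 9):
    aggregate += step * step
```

Sum of squares 1² to 8² = 204
`aggregate` takes the values: 0 → 1 → 5 → 14 → 30 → 55 → 91 → 140 → 204

Answer: 204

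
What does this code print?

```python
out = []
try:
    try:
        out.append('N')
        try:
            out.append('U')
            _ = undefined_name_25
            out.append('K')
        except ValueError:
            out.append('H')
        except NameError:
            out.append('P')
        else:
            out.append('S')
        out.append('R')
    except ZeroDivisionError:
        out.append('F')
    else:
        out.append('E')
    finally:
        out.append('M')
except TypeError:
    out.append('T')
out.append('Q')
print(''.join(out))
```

Execution trace: 'N' (try body) → 'U' (inner try body) → 'P' (inner except NameError) → 'R' (try body, no exception) → 'E' (else) → 'M' (finally) → 'Q' (after the try/except). Output: NUPREMQ

Answer: NUPREMQ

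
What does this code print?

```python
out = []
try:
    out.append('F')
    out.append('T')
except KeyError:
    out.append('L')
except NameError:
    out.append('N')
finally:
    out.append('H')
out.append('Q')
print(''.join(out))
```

Execution trace: 'F' (try body) → 'T' (try body, no exception) → 'H' (finally) → 'Q' (after the try/except). Output: FTHQ

Answer: FTHQ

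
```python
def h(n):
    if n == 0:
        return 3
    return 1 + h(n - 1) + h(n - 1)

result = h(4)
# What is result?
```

h(n) = 1 + 2·h(n-1), h(0)=3. Closed form: (3+1)·2^4 - 1 = 63.

Answer: 63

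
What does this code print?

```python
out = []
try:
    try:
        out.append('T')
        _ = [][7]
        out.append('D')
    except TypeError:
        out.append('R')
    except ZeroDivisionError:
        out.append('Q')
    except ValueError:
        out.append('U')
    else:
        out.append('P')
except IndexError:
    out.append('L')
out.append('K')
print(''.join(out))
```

Execution trace: 'T' (try body) → 'L' (outer except IndexError) → 'K' (after the try/except). Output: TLK

Answer: TLK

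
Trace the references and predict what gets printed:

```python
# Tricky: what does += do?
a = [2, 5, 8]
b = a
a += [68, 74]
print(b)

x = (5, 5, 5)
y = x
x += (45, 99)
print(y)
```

Key concept: += behavior differs for mutable vs immutable.
Step by step:
`a = [2, 5, 8]` → a = [2, 5, 8]
`b = a` → b = [2, 5, 8] (same object as a)
`a += [68, 74]` → a = [2, 5, 8, 68, 74] (same object as b); b = [2, 5, 8, 68, 74] (same object as a)
`print(b)` → prints [2, 5, 8, 68, 74]
`x = (5, 5, 5)` → x = (5, 5, 5)
`y = x` → y = (5, 5, 5)
`x += (45, 99)` → x = (5, 5, 5, 45, 99)
`print(y)` → prints (5, 5, 5)

Answer:
[2, 5, 8, 68, 74]
(5, 5, 5)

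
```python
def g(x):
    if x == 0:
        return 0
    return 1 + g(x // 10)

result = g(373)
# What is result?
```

Count of digits of 373: 3

Answer: 3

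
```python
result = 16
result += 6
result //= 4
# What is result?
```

Trace:
`result = 16` → result = 16
`result += 6` → result = 22
`result //= 4` → result = 5
So result = 5

Answer: 5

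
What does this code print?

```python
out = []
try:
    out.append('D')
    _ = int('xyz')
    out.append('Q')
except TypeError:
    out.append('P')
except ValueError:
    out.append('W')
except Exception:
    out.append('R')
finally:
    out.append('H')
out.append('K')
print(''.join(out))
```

Execution trace: 'D' (try body) → 'W' (except ValueError) → 'H' (finally) → 'K' (after the try/except). Output: DWHK

Answer: DWHK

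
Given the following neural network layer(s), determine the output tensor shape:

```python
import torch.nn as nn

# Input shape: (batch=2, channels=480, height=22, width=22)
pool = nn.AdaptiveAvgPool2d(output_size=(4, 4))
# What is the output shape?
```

Input: (2, 480, 22, 22) -> Output: (2, 480, 4, 4)

Answer: (2, 480, 4, 4)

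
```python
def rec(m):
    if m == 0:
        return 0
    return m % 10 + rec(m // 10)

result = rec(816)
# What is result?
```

Sum of digits of 816: 6 + 1 + 8 = 15

Answer: 15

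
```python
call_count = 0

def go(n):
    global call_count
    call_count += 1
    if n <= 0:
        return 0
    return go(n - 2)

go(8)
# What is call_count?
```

Linear recursion stepping by 2: 5 calls from n=8 down to ≤0.

Answer: 5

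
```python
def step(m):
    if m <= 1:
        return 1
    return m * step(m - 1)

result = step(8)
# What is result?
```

step(8) = 8 * 7 * 6 * 5 * 4 * 3 * 2 * 1 = 40320

Answer: 40320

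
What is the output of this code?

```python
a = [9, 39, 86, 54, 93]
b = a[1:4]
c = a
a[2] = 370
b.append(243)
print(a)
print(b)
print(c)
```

Key concept: slice vs alias.
Step by step:
`a = [9, 39, 86, 54, 93]` → a = [9, 39, 86, 54, 93]
`b = a[1:4]` → b = [39, 86, 54]
`c = a` → c = [9, 39, 86, 54, 93] (same object as a)
`a[2] = 370` → a = [9, 39, 370, 54, 93] (same object as c); c = [9, 39, 370, 54, 93] (same object as a)
`b.append(243)` → b = [39, 86, 54, 243]
`print(a)` → prints [9, 39, 370, 54, 93]
`print(b)` → prints [39, 86, 54, 243]
`print(c)` → prints [9, 39, 370, 54, 93]

Answer:
[9, 39, 370, 54, 93]
[39, 86, 54, 243]
[9, 39, 370, 54, 93]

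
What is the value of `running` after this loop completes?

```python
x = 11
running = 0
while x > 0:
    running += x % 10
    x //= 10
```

Sum digits of 11
`running` takes the values: 0 → 1 → 2

Answer: 2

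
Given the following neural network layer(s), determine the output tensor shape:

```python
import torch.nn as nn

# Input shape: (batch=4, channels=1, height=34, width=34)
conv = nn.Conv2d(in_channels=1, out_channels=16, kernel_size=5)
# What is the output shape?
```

Input: (4, 1, 34, 34) -> Output: (4, 16, 30, 30)

Answer: (4, 16, 30, 30)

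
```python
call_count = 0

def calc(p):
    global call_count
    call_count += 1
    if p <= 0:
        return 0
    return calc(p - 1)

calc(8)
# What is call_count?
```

Linear recursion stepping by 1: 9 calls from p=8 down to ≤0.

Answer: 9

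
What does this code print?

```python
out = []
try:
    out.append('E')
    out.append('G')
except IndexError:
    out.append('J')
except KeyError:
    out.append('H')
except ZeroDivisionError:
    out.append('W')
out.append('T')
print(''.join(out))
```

Execution trace: 'E' (try body) → 'G' (try body, no exception) → 'T' (after the try/except). Output: EGT

Answer: EGT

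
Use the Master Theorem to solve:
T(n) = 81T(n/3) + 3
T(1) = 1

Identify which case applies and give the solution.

a=81, b=3, f(n)=3. log_3(81) = 4. Since c=0 < 4, Case 1 applies: T(n) = Θ(n^log_b(a)) = O(n^4).

Answer: O(n^4) - Case 1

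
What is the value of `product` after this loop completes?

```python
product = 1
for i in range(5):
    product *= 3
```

3^5 = 243
`product` takes the values: 1 → 3 → 9 → 27 → 81 → 243

Answer: 243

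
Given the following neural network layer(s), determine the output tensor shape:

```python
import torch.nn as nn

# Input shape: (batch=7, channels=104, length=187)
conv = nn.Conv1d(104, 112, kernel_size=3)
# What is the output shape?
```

Input: (7, 104, 187) -> Output: (7, 112, 185)

Answer: (7, 112, 185)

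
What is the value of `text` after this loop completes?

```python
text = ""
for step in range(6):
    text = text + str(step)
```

Concatenate digits 0 to 5
`text` takes the values: "" → "0" → "01" → "012" → "0123" → "01234" → "012345"

Answer: "012345"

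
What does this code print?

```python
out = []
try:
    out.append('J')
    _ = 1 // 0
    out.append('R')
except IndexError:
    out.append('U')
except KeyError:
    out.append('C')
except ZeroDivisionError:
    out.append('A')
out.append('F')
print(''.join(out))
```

Execution trace: 'J' (try body) → 'A' (except ZeroDivisionError) → 'F' (after the try/except). Output: JAF

Answer: JAF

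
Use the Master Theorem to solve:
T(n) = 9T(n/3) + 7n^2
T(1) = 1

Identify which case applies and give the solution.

a=9, b=3, f(n)=7n^2. log_3(9) = 2. Since c=2 = 2, Case 2 applies: T(n) = Θ(n^log_b(a) · log n) = O(n^2 log n).

Answer: O(n^2 log n) - Case 2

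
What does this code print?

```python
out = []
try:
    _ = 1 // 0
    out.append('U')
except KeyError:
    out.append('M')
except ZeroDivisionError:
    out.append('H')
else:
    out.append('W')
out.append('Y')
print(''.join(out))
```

Execution trace: 'H' (except ZeroDivisionError) → 'Y' (after the try/except). Output: HY

Answer: HY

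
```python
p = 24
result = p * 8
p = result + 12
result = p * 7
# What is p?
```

Trace:
`p = 24` → p = 24
`result = p * 8` → result = 192
`p = result + 12` → p = 204
`result = p * 7` → result = 1428
So p = 204

Answer: 204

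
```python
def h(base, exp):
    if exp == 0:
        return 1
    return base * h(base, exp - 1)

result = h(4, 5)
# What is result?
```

h(4, 5) = 4 * 4 * 4 * 4 * 4 = 1024

Answer: 1024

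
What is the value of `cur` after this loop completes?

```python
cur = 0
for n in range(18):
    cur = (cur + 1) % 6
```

Increment mod 6, 18 times = 0
`cur` takes the values: 0 → 1 → 2 → 3 → 4 → 5 → 0 → 1 → 2 → 3 → 4 → 5 → 0 → 1 → 2 → 3 → 4 → 5 → 0

Answer: 0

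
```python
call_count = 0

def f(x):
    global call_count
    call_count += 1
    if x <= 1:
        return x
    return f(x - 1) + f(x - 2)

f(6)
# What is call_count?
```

Calls(x) = 1 + Calls(x-1) + Calls(x-2); Calls(0)=Calls(1)=1. For x=6 this gives 25.

Answer: 25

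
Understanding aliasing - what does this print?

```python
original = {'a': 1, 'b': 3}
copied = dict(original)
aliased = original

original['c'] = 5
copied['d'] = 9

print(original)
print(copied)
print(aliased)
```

Key concept: dict() creates copy, assignment creates alias.
Step by step:
`original = {'a': 1, 'b': 3}` → original = {'a': 1, 'b': 3}
`copied = dict(original)` → copied = {'a': 1, 'b': 3}
`aliased = original` → aliased = {'a': 1, 'b': 3} (same object as original)
`original['c'] = 5` → original = {'a': 1, 'b': 3, 'c': 5} (same object as aliased); aliased = {'a': 1, 'b': 3, 'c': 5} (same object as original)
`copied['d'] = 9` → copied = {'a': 1, 'b': 3, 'd': 9}
`print(original)` → prints {'a': 1, 'b': 3, 'c': 5}
`print(copied)` → prints {'a': 1, 'b': 3, 'd': 9}
`print(aliased)` → prints {'a': 1, 'b': 3, 'c': 5}

Answer:
{'a': 1, 'b': 3, 'c': 5}
{'a': 1, 'b': 3, 'd': 9}
{'a': 1, 'b': 3, 'c': 5}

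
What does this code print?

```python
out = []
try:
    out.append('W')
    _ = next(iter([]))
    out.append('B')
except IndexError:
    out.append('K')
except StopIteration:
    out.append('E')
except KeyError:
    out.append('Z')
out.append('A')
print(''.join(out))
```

Execution trace: 'W' (try body) → 'E' (except StopIteration) → 'A' (after the try/except). Output: WEA

Answer: WEA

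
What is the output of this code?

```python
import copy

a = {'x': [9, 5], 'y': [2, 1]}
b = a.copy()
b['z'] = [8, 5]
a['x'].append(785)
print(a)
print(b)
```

Key concept: shallow copy of dict with mutable values.
Step by step:
`a = {'x': [9, 5], 'y': [2, 1]}` → a = {'x': [9, 5], 'y': [2, 1]}
`b = a.copy()` → b = {'x': [9, 5], 'y': [2, 1]}
`b['z'] = [8, 5]` → b = {'x': [9, 5], 'y': [2, 1], 'z': [8, 5]}
`a['x'].append(785)` → a = {'x': [9, 5, 785], 'y': [2, 1]}; b = {'x': [9, 5, 785], 'y': [2, 1], 'z': [8, 5]}
`print(a)` → prints {'x': [9, 5, 785], 'y': [2, 1]}
`print(b)` → prints {'x': [9, 5, 785], 'y': [2, 1], 'z': [8, 5]}

Answer:
{'x': [9, 5, 785], 'y': [2, 1]}
{'x': [9, 5, 785], 'y': [2, 1], 'z': [8, 5]}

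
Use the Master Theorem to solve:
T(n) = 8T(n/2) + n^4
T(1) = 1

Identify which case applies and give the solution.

a=8, b=2, f(n)=n^4. log_2(8) = 3. Since c=4 > 3 and the regularity condition holds (8(n/2)^4 = (8/2^4)n^4 with 8/2^4 < 1), Case 3 applies: T(n) = Θ(f(n)) = O(n^4).

Answer: O(n^4) - Case 3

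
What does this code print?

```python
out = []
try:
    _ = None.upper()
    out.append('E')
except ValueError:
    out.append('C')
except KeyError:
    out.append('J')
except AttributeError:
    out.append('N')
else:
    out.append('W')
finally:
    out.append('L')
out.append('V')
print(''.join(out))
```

Execution trace: 'N' (except AttributeError) → 'L' (finally) → 'V' (after the try/except). Output: NLV

Answer: NLV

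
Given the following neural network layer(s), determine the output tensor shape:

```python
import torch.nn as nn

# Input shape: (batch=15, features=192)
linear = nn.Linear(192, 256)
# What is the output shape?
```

Input: (15, 192) -> Output: (15, 256)

Answer: (15, 256)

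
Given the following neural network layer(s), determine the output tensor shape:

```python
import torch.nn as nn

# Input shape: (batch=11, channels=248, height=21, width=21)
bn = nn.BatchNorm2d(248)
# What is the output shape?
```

Input: (11, 248, 21, 21) -> Output: (11, 248, 21, 21)

Answer: (11, 248, 21, 21)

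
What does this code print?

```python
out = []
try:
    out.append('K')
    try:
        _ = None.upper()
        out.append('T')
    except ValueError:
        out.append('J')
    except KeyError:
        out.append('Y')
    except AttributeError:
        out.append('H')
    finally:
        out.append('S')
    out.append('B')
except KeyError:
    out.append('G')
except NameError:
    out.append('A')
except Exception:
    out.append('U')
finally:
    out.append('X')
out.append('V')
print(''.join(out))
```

Execution trace: 'K' (try body) → 'H' (inner except AttributeError) → 'S' (inner finally) → 'B' (try body, no exception) → 'X' (finally) → 'V' (after the try/except). Output: KHSBXV

Answer: KHSBXV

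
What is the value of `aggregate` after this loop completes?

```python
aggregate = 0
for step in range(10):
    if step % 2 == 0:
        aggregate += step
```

Sum of even numbers 0 to 9
`aggregate` takes the values: 0 → 2 → 6 → 12 → 20

Answer: 20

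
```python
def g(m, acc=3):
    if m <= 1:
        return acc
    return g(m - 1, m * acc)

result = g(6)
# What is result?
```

Accumulator trace (n, acc): (6, 3) -> (5, 18) -> (4, 90) -> (3, 360) -> (2, 1080) -> (1, 2160) -> return 2160

Answer: 2160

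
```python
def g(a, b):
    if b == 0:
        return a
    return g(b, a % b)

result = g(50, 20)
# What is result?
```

g(50, 20) -> g(20, 10) -> g(10, 0) -> 10

Answer: 10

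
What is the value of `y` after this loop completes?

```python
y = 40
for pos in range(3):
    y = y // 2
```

Halve 3 times: 40 // 2^3 = 5
`y` takes the values: 40 → 20 → 10 → 5

Answer: 5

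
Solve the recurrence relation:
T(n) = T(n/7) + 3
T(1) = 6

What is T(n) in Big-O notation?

Each step divides n by 7 and adds 3. After log_7(n) steps we reach T(1)=6. So T(n) = 3·log_7(n) + 6 = O(log n).

Answer: O(log n)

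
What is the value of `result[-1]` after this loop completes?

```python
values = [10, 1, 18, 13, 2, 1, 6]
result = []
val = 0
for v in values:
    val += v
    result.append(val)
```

Cumulative sum ends at 51
`result` takes the values: [] → [10] → [10, 11] → [10, 11, 29] → [10, 11, 29, 42] → [10, 11, 29, 42, 44] → [10, 11, 29, 42, 44, 45] → [10, 11, 29, 42, 44, 45, 51]
So `result[-1]` = 51

Answer: 51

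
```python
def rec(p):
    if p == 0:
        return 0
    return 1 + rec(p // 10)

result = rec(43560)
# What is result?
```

Count of digits of 43560: 5

Answer: 5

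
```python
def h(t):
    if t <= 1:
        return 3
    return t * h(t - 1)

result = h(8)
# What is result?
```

h(8) = 8 * 7 * 6 * 5 * 4 * 3 * 2 * 3 = 120960

Answer: 120960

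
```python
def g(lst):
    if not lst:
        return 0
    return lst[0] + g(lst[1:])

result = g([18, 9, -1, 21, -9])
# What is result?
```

18 + 9 + (-1) + 21 + (-9) + 0 = 38

Answer: 38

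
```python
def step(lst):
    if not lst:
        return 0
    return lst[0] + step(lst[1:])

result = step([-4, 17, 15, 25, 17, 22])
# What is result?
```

(-4) + 17 + 15 + 25 + 17 + 22 + 0 = 92

Answer: 92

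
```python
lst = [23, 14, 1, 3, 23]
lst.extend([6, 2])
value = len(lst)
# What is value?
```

Trace:
`lst = [23, 14, 1, 3, 23]` → lst = [23, 14, 1, 3, 23]
`lst.extend([6, 2])` → lst = [23, 14, 1, 3, 23, 6, 2]
`value = len(lst)` → value = 7
So value = 7

Answer: 7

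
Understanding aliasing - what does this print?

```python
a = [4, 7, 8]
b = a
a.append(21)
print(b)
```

Key concept: basic list aliasing.
Step by step:
`a = [4, 7, 8]` → a = [4, 7, 8]
`b = a` → b = [4, 7, 8] (same object as a)
`a.append(21)` → a = [4, 7, 8, 21] (same object as b); b = [4, 7, 8, 21] (same object as a)
`print(b)` → prints [4, 7, 8, 21]

Answer: [4, 7, 8, 21]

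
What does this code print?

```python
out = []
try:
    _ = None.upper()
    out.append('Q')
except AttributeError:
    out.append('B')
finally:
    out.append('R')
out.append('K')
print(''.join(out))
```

Execution trace: 'B' (except AttributeError) → 'R' (finally) → 'K' (after the try/except). Output: BRK

Answer: BRK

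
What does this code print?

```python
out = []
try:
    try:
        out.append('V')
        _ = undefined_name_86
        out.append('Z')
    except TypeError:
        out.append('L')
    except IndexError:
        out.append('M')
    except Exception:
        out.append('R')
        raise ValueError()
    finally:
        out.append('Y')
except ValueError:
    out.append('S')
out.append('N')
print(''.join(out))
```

Execution trace: 'V' (inner try body) → 'R' (inner except Exception) → 'Y' (inner finally) → 'S' (outer except ValueError) → 'N' (after the try/except). Output: VRYSN

Answer: VRYSN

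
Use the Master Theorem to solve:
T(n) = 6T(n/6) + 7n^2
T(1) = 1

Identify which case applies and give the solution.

a=6, b=6, f(n)=7n^2. log_6(6) = 1. Since c=2 > 1 and the regularity condition holds (6(n/6)^2 = (6/6^2)n^2 with 6/6^2 < 1), Case 3 applies: T(n) = Θ(f(n)) = O(n^2).

Answer: O(n^2) - Case 3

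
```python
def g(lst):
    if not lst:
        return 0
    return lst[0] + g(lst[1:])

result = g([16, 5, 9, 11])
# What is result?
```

16 + 5 + 9 + 11 + 0 = 41

Answer: 41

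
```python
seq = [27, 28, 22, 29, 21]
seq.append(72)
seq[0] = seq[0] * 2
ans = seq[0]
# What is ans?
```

Trace:
`seq = [27, 28, 22, 29, 21]` → seq = [27, 28, 22, 29, 21]
`seq.append(72)` → seq = [27, 28, 22, 29, 21, 72]
`seq[0] = seq[0] * 2` → seq = [54, 28, 22, 29, 21, 72]
`ans = seq[0]` → ans = 54
So ans = 54

Answer: 54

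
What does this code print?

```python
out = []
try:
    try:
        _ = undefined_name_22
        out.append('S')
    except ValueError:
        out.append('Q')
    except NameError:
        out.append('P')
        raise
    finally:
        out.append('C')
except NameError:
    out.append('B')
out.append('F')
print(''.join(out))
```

Execution trace: 'P' (inner except NameError) → 'C' (inner finally) → 'B' (outer except NameError) → 'F' (after the try/except). Output: PCBF

Answer: PCBF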